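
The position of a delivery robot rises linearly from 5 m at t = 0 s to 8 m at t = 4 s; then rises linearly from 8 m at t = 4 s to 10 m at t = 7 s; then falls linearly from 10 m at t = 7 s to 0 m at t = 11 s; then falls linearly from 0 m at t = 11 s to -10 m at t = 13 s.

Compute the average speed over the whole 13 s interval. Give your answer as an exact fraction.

Average speed = (total path length)/(elapsed time); on a piecewise-linear x-t graph the path length is Σ|Δx|.
0–4 s: |Δx| = |8 − 5| = 3 m
4–7 s: |Δx| = |10 − 8| = 2 m
7–11 s: |Δx| = |0 − 10| = 10 m
11–13 s: |Δx| = |-10 − 0| = 10 m
Total path = 25 m; average speed = 25/13 = 25/13 m/s.

25/13 m/s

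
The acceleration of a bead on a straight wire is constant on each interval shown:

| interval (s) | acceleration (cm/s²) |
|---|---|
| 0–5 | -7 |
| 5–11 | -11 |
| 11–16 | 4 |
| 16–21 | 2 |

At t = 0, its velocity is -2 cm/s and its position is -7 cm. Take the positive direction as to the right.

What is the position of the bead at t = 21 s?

On each constant-a segment, Δv = aΔt and Δx = v₀Δt + ½aΔt²; chain segment to segment.
0–5 s: v starts -2 cm/s; Δx = -2·5 + ½·-7·5² = -97.5 cm; v ends -37 cm/s.
5–11 s: v starts -37 cm/s; Δx = -37·6 + ½·-11·6² = -420 cm; v ends -103 cm/s.
11–16 s: v starts -103 cm/s; Δx = -103·5 + ½·4·5² = -465 cm; v ends -83 cm/s.
16–21 s: v starts -83 cm/s; Δx = -83·5 + ½·2·5² = -390 cm; v ends -73 cm/s.
x(21) = -7 + Σ Δx = -1379.5 cm.

-1379.5 cm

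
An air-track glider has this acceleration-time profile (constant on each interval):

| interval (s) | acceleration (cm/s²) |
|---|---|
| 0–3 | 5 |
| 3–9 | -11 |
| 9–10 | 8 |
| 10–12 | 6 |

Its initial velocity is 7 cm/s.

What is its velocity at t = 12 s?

-24 cm/s

Δv equals the area under the a-t graph; then v = v₀ + Δv.
0–3 s: 5 × 3 = 15 cm/s
3–9 s: -11 × 6 = -66 cm/s
9–10 s: 8 × 1 = 8 cm/s
10–12 s: 6 × 2 = 12 cm/s
Δv = -31 cm/s, so v(12) = 7 + (-31) = -24 cm/s.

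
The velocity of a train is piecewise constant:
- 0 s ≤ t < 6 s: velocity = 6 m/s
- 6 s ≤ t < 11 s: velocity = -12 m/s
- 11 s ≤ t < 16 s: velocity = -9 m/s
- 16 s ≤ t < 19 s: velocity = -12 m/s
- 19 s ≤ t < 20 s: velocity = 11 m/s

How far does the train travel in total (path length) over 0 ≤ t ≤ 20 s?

Total distance travelled is ∫|v| dt — sum the magnitudes of each area piece.
0–6 s: |6| × 6 = 36 m
6–11 s: |-12| × 5 = 60 m
11–16 s: |-9| × 5 = 45 m
16–19 s: |-12| × 3 = 36 m
19–20 s: |11| × 1 = 11 m
Total distance = 188 m

188 m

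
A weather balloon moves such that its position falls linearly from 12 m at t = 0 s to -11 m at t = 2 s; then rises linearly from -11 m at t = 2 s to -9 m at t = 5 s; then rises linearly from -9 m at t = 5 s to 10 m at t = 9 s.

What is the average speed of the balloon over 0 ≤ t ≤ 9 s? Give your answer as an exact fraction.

44/9 m/s

Average speed = (total path length)/(elapsed time); on a piecewise-linear x-t graph the path length is Σ|Δx|.
0–2 s: |Δx| = |-11 − 12| = 23 m
2–5 s: |Δx| = |-9 − -11| = 2 m
5–9 s: |Δx| = |10 − -9| = 19 m
Total path = 44 m; average speed = 44/9 = 44/9 m/s.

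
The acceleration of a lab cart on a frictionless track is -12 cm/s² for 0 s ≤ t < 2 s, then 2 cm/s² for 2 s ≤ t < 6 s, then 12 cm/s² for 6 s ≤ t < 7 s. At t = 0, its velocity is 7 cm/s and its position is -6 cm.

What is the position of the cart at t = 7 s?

On each constant-a segment, Δv = aΔt and Δx = v₀Δt + ½aΔt²; chain segment to segment.
0–2 s: v starts 7 cm/s; Δx = 7·2 + ½·-12·2² = -10 cm; v ends -17 cm/s.
2–6 s: v starts -17 cm/s; Δx = -17·4 + ½·2·4² = -52 cm; v ends -9 cm/s.
6–7 s: v starts -9 cm/s; Δx = -9·1 + ½·12·1² = -3 cm; v ends 3 cm/s.
x(7) = -6 + Σ Δx = -71 cm.

-71 cm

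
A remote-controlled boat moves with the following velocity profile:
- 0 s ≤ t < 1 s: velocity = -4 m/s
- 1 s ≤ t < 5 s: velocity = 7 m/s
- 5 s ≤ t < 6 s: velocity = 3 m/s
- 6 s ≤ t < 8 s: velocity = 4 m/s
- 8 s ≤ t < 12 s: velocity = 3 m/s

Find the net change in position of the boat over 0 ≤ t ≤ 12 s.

Displacement is the signed area under the v-t curve.
0–1 s: -4 × 1 = -4 m
1–5 s: 7 × 4 = 28 m
5–6 s: 3 × 1 = 3 m
6–8 s: 4 × 2 = 8 m
8–12 s: 3 × 4 = 12 m
Net displacement = 47 m

47 m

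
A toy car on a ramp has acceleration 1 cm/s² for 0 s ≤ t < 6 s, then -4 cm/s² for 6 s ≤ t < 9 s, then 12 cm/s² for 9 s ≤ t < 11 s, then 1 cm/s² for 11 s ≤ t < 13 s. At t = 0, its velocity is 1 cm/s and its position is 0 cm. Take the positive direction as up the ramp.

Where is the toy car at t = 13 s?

On each constant-a segment, Δv = aΔt and Δx = v₀Δt + ½aΔt²; chain segment to segment.
0–6 s: v starts 1 cm/s; Δx = 1·6 + ½·1·6² = 24 cm; v ends 7 cm/s.
6–9 s: v starts 7 cm/s; Δx = 7·3 + ½·-4·3² = 3 cm; v ends -5 cm/s.
9–11 s: v starts -5 cm/s; Δx = -5·2 + ½·12·2² = 14 cm; v ends 19 cm/s.
11–13 s: v starts 19 cm/s; Δx = 19·2 + ½·1·2² = 40 cm; v ends 21 cm/s.
x(13) = 0 + Σ Δx = 81 cm.

81 cm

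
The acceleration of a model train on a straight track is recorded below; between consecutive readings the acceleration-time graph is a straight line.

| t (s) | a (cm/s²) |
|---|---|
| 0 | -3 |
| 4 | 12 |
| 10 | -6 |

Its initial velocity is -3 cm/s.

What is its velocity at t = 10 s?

33 cm/s

Δv equals the area under the a-t graph; then v = v₀ + Δv.
0–4 s: ½(-3 + 12)(4) = 18 cm/s
4–10 s: ½(12 + -6)(6) = 18 cm/s
Δv = 36 cm/s, so v(10) = -3 + (36) = 33 cm/s.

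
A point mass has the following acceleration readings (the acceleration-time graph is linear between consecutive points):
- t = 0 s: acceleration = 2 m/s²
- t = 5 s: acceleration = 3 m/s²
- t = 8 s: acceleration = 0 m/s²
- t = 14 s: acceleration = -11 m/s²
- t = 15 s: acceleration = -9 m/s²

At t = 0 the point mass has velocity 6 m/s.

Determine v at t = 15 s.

Δv equals the area under the a-t graph; then v = v₀ + Δv.
0–5 s: ½(2 + 3)(5) = 12.5 m/s
5–8 s: ½(3 + 0)(3) = 4.5 m/s
8–14 s: ½(0 + -11)(6) = -33 m/s
14–15 s: ½(-11 + -9)(1) = -10 m/s
Δv = -26 m/s, so v(15) = 6 + (-26) = -20 m/s.

-20 m/s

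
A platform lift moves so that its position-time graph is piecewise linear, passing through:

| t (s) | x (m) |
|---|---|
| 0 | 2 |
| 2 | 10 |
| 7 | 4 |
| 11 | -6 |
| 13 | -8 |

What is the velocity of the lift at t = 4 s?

Velocity is the slope of the x-t graph on 2–7 s: (4 − 10)/(7 − 2) = -1.2 m/s.

-1.2 m/s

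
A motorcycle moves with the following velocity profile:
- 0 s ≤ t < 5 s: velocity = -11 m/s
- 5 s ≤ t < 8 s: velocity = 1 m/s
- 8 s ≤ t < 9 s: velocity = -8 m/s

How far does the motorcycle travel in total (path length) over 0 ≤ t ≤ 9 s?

66 m

Distance (not displacement) is the total path length: add the absolute areas under v-t.
0–5 s: |-11| × 5 = 55 m
5–8 s: |1| × 3 = 3 m
8–9 s: |-8| × 1 = 8 m
Total distance = 66 m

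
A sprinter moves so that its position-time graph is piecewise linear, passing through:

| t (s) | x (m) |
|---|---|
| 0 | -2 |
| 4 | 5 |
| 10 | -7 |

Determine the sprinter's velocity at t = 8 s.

Velocity is the slope of the x-t graph on 4–10 s: (-7 − 5)/(10 − 4) = -2 m/s.

-2 m/s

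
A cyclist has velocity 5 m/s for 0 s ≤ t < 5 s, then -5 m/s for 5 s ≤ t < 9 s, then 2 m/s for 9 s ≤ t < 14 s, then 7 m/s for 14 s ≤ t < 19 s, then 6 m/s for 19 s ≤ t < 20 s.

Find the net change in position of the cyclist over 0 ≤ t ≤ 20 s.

Displacement is the signed area under the v-t curve.
0–5 s: 5 × 5 = 25 m
5–9 s: -5 × 4 = -20 m
9–14 s: 2 × 5 = 10 m
14–19 s: 7 × 5 = 35 m
19–20 s: 6 × 1 = 6 m
Net displacement = 56 m

56 m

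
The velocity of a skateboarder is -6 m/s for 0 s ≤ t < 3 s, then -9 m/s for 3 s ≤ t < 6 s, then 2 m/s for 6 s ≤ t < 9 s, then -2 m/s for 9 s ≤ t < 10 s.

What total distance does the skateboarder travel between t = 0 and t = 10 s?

Distance (not displacement) is the total path length: add the absolute areas under v-t.
0–3 s: |-6| × 3 = 18 m
3–6 s: |-9| × 3 = 27 m
6–9 s: |2| × 3 = 6 m
9–10 s: |-2| × 1 = 2 m
Total distance = 53 m

53 m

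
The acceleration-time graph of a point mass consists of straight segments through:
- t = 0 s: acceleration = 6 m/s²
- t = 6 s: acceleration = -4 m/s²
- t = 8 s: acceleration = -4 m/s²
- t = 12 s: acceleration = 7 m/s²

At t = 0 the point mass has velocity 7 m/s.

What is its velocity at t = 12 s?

Δv equals the area under the a-t graph; then v = v₀ + Δv.
0–6 s: ½(6 + -4)(6) = 6 m/s
6–8 s: -4 × 2 = -8 m/s
8–12 s: ½(-4 + 7)(4) = 6 m/s
Δv = 4 m/s, so v(12) = 7 + (4) = 11 m/s.

11 m/s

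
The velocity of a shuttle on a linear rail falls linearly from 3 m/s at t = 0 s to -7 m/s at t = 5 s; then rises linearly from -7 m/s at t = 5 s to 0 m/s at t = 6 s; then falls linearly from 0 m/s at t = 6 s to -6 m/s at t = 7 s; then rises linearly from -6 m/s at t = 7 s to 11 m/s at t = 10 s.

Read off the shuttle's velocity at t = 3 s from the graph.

-3 m/s

On 0–5 s the graph is linear from 3 to -7 m/s: v(3) = 3 + (-7 − 3)·(3 − 0)/(5 − 0) = -3 m/s.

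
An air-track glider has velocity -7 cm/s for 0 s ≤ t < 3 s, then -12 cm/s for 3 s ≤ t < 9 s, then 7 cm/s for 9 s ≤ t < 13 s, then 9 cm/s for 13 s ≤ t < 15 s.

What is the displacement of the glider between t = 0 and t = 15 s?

Displacement is the signed area under the v-t curve.
0–3 s: -7 × 3 = -21 cm
3–9 s: -12 × 6 = -72 cm
9–13 s: 7 × 4 = 28 cm
13–15 s: 9 × 2 = 18 cm
Net displacement = -47 cm

-47 cm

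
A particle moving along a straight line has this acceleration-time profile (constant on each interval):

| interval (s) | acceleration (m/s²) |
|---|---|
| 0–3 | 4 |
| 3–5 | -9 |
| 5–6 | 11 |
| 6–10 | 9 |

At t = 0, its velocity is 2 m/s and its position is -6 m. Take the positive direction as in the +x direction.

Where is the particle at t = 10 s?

On each constant-a segment, Δv = aΔt and Δx = v₀Δt + ½aΔt²; chain segment to segment.
0–3 s: v starts 2 m/s; Δx = 2·3 + ½·4·3² = 24 m; v ends 14 m/s.
3–5 s: v starts 14 m/s; Δx = 14·2 + ½·-9·2² = 10 m; v ends -4 m/s.
5–6 s: v starts -4 m/s; Δx = -4·1 + ½·11·1² = 1.5 m; v ends 7 m/s.
6–10 s: v starts 7 m/s; Δx = 7·4 + ½·9·4² = 100 m; v ends 43 m/s.
x(10) = -6 + Σ Δx = 129.5 m.

129.5 m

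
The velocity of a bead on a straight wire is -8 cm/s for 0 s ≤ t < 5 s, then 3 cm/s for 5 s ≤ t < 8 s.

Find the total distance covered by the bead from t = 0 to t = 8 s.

Distance (not displacement) is the total path length: add the absolute areas under v-t.
0–5 s: |-8| × 5 = 40 cm
5–8 s: |3| × 3 = 9 cm
Total distance = 49 cm

49 cm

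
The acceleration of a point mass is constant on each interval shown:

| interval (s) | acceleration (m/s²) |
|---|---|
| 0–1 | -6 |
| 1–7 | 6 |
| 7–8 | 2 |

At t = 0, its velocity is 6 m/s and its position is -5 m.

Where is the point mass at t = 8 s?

On each constant-a segment, Δv = aΔt and Δx = v₀Δt + ½aΔt²; chain segment to segment.
0–1 s: v starts 6 m/s; Δx = 6·1 + ½·-6·1² = 3 m; v ends 0 m/s.
1–7 s: v starts 0 m/s; Δx = 0·6 + ½·6·6² = 108 m; v ends 36 m/s.
7–8 s: v starts 36 m/s; Δx = 36·1 + ½·2·1² = 37 m; v ends 38 m/s.
x(8) = -5 + Σ Δx = 143 m.

143 m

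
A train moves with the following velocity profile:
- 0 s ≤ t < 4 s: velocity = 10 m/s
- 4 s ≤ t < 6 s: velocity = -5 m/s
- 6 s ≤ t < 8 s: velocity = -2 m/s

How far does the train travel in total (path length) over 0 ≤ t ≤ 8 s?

Distance (not displacement) is the total path length: add the absolute areas under v-t.
0–4 s: |10| × 4 = 40 m
4–6 s: |-5| × 2 = 10 m
6–8 s: |-2| × 2 = 4 m
Total distance = 54 m

54 m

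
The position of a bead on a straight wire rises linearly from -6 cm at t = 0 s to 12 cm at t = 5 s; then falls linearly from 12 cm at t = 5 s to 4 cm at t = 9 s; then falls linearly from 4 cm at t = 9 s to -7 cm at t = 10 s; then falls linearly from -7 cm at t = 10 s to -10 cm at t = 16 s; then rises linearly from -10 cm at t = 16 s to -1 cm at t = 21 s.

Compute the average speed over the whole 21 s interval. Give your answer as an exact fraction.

Average speed = (total path length)/(elapsed time); on a piecewise-linear x-t graph the path length is Σ|Δx|.
0–5 s: |Δx| = |12 − -6| = 18 cm
5–9 s: |Δx| = |4 − 12| = 8 cm
9–10 s: |Δx| = |-7 − 4| = 11 cm
10–16 s: |Δx| = |-10 − -7| = 3 cm
16–21 s: |Δx| = |-1 − -10| = 9 cm
Total path = 49 cm; average speed = 49/21 = 7/3 cm/s.

7/3 cm/s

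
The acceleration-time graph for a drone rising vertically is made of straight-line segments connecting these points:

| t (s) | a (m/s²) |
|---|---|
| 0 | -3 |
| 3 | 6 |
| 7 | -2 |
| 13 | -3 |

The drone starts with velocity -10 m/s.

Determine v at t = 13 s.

-12.5 m/s

Δv equals the area under the a-t graph; then v = v₀ + Δv.
0–3 s: ½(-3 + 6)(3) = 4.5 m/s
3–7 s: ½(6 + -2)(4) = 8 m/s
7–13 s: ½(-2 + -3)(6) = -15 m/s
Δv = -2.5 m/s, so v(13) = -10 + (-2.5) = -12.5 m/s.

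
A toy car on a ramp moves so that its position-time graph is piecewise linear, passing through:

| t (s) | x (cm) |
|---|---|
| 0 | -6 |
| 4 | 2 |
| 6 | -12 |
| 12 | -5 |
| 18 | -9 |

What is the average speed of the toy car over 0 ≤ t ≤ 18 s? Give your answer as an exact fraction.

Average speed = (total path length)/(elapsed time); on a piecewise-linear x-t graph the path length is Σ|Δx|.
0–4 s: |Δx| = |2 − -6| = 8 cm
4–6 s: |Δx| = |-12 − 2| = 14 cm
6–12 s: |Δx| = |-5 − -12| = 7 cm
12–18 s: |Δx| = |-9 − -5| = 4 cm
Total path = 33 cm; average speed = 33/18 = 11/6 cm/s.

11/6 cm/s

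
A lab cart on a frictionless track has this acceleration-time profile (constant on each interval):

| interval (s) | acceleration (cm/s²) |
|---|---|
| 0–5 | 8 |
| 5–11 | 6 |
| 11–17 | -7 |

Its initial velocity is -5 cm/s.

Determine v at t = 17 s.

Δv equals the area under the a-t graph; then v = v₀ + Δv.
0–5 s: 8 × 5 = 40 cm/s
5–11 s: 6 × 6 = 36 cm/s
11–17 s: -7 × 6 = -42 cm/s
Δv = 34 cm/s, so v(17) = -5 + (34) = 29 cm/s.

29 cm/s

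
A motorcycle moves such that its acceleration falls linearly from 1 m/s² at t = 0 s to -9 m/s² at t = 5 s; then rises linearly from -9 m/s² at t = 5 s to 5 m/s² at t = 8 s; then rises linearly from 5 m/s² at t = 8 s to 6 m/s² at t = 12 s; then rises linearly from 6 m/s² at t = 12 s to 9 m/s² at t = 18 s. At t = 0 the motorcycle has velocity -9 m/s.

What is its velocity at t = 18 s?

32 m/s

Δv equals the area under the a-t graph; then v = v₀ + Δv.
0–5 s: ½(1 + -9)(5) = -20 m/s
5–8 s: ½(-9 + 5)(3) = -6 m/s
8–12 s: ½(5 + 6)(4) = 22 m/s
12–18 s: ½(6 + 9)(6) = 45 m/s
Δv = 41 m/s, so v(18) = -9 + (41) = 32 m/s.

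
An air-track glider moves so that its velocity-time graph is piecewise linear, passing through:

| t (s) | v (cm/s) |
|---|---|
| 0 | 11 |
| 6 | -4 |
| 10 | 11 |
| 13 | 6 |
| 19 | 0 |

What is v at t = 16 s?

3 cm/s

On 13–19 s the graph is linear from 6 to 0 cm/s: v(16) = 6 + (0 − 6)·(16 − 13)/(19 − 13) = 3 cm/s.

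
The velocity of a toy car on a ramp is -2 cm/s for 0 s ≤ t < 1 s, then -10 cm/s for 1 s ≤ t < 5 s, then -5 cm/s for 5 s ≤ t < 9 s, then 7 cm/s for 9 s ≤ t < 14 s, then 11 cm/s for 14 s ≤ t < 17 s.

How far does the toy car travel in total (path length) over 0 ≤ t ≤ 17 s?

130 cm

Total distance travelled is ∫|v| dt — sum the magnitudes of each area piece.
0–1 s: |-2| × 1 = 2 cm
1–5 s: |-10| × 4 = 40 cm
5–9 s: |-5| × 4 = 20 cm
9–14 s: |7| × 5 = 35 cm
14–17 s: |11| × 3 = 33 cm
Total distance = 130 cm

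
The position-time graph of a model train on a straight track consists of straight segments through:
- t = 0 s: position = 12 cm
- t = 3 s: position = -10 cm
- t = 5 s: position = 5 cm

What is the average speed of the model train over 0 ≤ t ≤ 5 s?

7.4 cm/s

Average speed = (total path length)/(elapsed time); on a piecewise-linear x-t graph the path length is Σ|Δx|.
0–3 s: |Δx| = |-10 − 12| = 22 cm
3–5 s: |Δx| = |5 − -10| = 15 cm
Total path = 37 cm; average speed = 37/5 = 7.4 cm/s.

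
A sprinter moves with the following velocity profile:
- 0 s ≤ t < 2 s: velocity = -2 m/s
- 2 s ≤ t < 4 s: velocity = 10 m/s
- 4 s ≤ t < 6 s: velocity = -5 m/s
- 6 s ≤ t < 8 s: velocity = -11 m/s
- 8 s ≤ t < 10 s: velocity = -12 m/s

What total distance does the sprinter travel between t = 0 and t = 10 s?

80 m

Total distance travelled is ∫|v| dt — sum the magnitudes of each area piece.
0–2 s: |-2| × 2 = 4 m
2–4 s: |10| × 2 = 20 m
4–6 s: |-5| × 2 = 10 m
6–8 s: |-11| × 2 = 22 m
8–10 s: |-12| × 2 = 24 m
Total distance = 80 m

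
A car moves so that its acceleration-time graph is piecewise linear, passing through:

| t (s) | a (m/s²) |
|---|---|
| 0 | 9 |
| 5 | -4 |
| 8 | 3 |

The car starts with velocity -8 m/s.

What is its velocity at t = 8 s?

3 m/s

Δv equals the area under the a-t graph; then v = v₀ + Δv.
0–5 s: ½(9 + -4)(5) = 12.5 m/s
5–8 s: ½(-4 + 3)(3) = -1.5 m/s
Δv = 11 m/s, so v(8) = -8 + (11) = 3 m/s.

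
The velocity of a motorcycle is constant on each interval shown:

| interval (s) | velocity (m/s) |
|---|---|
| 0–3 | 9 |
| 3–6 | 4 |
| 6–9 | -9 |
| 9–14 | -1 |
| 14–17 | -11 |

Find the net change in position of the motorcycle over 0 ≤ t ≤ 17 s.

-26 m

Net displacement equals the area under the velocity-time graph (areas below the axis count negative).
0–3 s: 9 × 3 = 27 m
3–6 s: 4 × 3 = 12 m
6–9 s: -9 × 3 = -27 m
9–14 s: -1 × 5 = -5 m
14–17 s: -11 × 3 = -33 m
Net displacement = -26 m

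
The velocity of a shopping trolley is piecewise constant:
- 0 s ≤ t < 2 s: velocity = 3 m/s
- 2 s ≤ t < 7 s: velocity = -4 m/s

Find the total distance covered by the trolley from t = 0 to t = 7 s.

Distance (not displacement) is the total path length: add the absolute areas under v-t.
0–2 s: |3| × 2 = 6 m
2–7 s: |-4| × 5 = 20 m
Total distance = 26 m

26 m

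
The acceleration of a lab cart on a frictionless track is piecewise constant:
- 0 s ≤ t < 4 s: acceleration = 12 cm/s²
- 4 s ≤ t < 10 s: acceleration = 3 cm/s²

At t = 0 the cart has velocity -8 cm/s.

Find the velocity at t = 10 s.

Δv equals the area under the a-t graph; then v = v₀ + Δv.
0–4 s: 12 × 4 = 48 cm/s
4–10 s: 3 × 6 = 18 cm/s
Δv = 66 cm/s, so v(10) = -8 + (66) = 58 cm/s.

58 cm/s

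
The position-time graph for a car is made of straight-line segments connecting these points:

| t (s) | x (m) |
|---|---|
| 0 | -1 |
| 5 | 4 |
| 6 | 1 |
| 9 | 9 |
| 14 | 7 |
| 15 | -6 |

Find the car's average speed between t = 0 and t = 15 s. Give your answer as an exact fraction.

Average speed = (total path length)/(elapsed time); on a piecewise-linear x-t graph the path length is Σ|Δx|.
0–5 s: |Δx| = |4 − -1| = 5 m
5–6 s: |Δx| = |1 − 4| = 3 m
6–9 s: |Δx| = |9 − 1| = 8 m
9–14 s: |Δx| = |7 − 9| = 2 m
14–15 s: |Δx| = |-6 − 7| = 13 m
Total path = 31 m; average speed = 31/15 = 31/15 m/s.

31/15 m/s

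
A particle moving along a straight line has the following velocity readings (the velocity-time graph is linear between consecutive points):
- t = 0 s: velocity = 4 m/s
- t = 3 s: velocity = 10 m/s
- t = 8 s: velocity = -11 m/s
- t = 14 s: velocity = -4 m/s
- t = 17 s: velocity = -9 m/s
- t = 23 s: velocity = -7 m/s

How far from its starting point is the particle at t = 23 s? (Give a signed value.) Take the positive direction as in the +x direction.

-94 m

Net displacement equals the area under the velocity-time graph (areas below the axis count negative).
0–3 s: ½(4 + 10)(3) = 21 m
3–8 s: ½(10 + -11)(5) = -2.5 m
8–14 s: ½(-11 + -4)(6) = -45 m
14–17 s: ½(-4 + -9)(3) = -19.5 m
17–23 s: ½(-9 + -7)(6) = -48 m
Net displacement = -94 m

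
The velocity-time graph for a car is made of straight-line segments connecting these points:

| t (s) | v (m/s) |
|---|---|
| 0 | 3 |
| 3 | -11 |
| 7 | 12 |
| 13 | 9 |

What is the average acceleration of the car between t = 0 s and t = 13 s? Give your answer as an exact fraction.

6/13 m/s²

Average acceleration = Δv/Δt = (9 − 3)/(13 − 0) = 6/13 m/s².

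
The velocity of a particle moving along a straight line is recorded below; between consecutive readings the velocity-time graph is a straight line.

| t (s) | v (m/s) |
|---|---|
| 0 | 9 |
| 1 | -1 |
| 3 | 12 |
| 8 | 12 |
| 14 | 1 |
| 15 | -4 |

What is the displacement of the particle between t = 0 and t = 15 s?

112.5 m

Displacement is the signed area under the v-t curve.
0–1 s: ½(9 + -1)(1) = 4 m
1–3 s: ½(-1 + 12)(2) = 11 m
3–8 s: 12 × 5 = 60 m
8–14 s: ½(12 + 1)(6) = 39 m
14–15 s: ½(1 + -4)(1) = -1.5 m
Net displacement = 112.5 m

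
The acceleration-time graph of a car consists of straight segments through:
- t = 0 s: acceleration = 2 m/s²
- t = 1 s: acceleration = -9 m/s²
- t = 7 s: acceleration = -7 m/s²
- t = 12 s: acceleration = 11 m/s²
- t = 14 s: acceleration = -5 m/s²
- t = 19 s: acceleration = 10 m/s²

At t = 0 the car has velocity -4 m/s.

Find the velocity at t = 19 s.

Δv equals the area under the a-t graph; then v = v₀ + Δv.
0–1 s: ½(2 + -9)(1) = -3.5 m/s
1–7 s: ½(-9 + -7)(6) = -48 m/s
7–12 s: ½(-7 + 11)(5) = 10 m/s
12–14 s: ½(11 + -5)(2) = 6 m/s
14–19 s: ½(-5 + 10)(5) = 12.5 m/s
Δv = -23 m/s, so v(19) = -4 + (-23) = -27 m/s.

-27 m/s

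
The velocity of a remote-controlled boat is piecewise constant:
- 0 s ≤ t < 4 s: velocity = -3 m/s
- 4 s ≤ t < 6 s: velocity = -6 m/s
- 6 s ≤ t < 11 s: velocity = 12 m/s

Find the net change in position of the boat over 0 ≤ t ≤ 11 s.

Displacement is the signed area under the v-t curve.
0–4 s: -3 × 4 = -12 m
4–6 s: -6 × 2 = -12 m
6–11 s: 12 × 5 = 60 m
Net displacement = 36 m

36 m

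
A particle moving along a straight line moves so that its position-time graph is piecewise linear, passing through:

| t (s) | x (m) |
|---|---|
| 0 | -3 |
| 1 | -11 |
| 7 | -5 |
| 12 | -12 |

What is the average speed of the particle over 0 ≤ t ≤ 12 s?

1.75 m/s

Average speed = (total path length)/(elapsed time); on a piecewise-linear x-t graph the path length is Σ|Δx|.
0–1 s: |Δx| = |-11 − -3| = 8 m
1–7 s: |Δx| = |-5 − -11| = 6 m
7–12 s: |Δx| = |-12 − -5| = 7 m
Total path = 21 m; average speed = 21/12 = 1.75 m/s.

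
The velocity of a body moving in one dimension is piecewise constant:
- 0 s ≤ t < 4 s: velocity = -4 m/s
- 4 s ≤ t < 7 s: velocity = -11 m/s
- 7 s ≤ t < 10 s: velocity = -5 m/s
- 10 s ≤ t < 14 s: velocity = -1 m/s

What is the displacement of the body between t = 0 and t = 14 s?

Net displacement equals the area under the velocity-time graph (areas below the axis count negative).
0–4 s: -4 × 4 = -16 m
4–7 s: -11 × 3 = -33 m
7–10 s: -5 × 3 = -15 m
10–14 s: -1 × 4 = -4 m
Net displacement = -68 m

-68 m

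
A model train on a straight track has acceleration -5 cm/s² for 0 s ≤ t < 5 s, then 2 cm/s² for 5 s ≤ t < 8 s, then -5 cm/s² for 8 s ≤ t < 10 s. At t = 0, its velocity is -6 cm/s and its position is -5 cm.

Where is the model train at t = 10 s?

On each constant-a segment, Δv = aΔt and Δx = v₀Δt + ½aΔt²; chain segment to segment.
0–5 s: v starts -6 cm/s; Δx = -6·5 + ½·-5·5² = -92.5 cm; v ends -31 cm/s.
5–8 s: v starts -31 cm/s; Δx = -31·3 + ½·2·3² = -84 cm; v ends -25 cm/s.
8–10 s: v starts -25 cm/s; Δx = -25·2 + ½·-5·2² = -60 cm; v ends -35 cm/s.
x(10) = -5 + Σ Δx = -241.5 cm.

-241.5 cm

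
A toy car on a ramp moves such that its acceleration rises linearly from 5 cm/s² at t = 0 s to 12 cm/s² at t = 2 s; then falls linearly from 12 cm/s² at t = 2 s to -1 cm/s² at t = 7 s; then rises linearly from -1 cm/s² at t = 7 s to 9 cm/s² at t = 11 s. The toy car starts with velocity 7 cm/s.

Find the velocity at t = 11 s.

67.5 cm/s

Δv equals the area under the a-t graph; then v = v₀ + Δv.
0–2 s: ½(5 + 12)(2) = 17 cm/s
2–7 s: ½(12 + -1)(5) = 27.5 cm/s
7–11 s: ½(-1 + 9)(4) = 16 cm/s
Δv = 60.5 cm/s, so v(11) = 7 + (60.5) = 67.5 cm/s.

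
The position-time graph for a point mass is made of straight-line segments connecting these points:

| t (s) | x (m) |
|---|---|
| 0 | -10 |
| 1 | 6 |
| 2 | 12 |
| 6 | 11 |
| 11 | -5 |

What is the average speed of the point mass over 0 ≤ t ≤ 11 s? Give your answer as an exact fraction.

Average speed = (total path length)/(elapsed time); on a piecewise-linear x-t graph the path length is Σ|Δx|.
0–1 s: |Δx| = |6 − -10| = 16 m
1–2 s: |Δx| = |12 − 6| = 6 m
2–6 s: |Δx| = |11 − 12| = 1 m
6–11 s: |Δx| = |-5 − 11| = 16 m
Total path = 39 m; average speed = 39/11 = 39/11 m/s.

39/11 m/s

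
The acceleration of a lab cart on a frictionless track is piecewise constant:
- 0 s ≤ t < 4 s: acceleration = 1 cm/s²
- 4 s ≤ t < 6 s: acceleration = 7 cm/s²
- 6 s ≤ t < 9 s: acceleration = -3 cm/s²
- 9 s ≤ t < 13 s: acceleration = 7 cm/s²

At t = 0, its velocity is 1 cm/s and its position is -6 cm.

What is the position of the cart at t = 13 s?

169.5 cm

On each constant-a segment, Δv = aΔt and Δx = v₀Δt + ½aΔt²; chain segment to segment.
0–4 s: v starts 1 cm/s; Δx = 1·4 + ½·1·4² = 12 cm; v ends 5 cm/s.
4–6 s: v starts 5 cm/s; Δx = 5·2 + ½·7·2² = 24 cm; v ends 19 cm/s.
6–9 s: v starts 19 cm/s; Δx = 19·3 + ½·-3·3² = 43.5 cm; v ends 10 cm/s.
9–13 s: v starts 10 cm/s; Δx = 10·4 + ½·7·4² = 96 cm; v ends 38 cm/s.
x(13) = -6 + Σ Δx = 169.5 cm.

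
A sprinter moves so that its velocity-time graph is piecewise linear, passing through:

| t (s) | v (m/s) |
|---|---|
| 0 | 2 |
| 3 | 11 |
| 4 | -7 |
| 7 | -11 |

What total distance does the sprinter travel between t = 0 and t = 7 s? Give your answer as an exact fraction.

Total distance travelled is ∫|v| dt — sum the magnitudes of each area piece.
0–3 s: |½(2 + 11)(3)| = 19.5 m
3–4 s: v = 0 at t = 65/18 s; triangle areas 121/36 + 49/36 = 85/18 m
4–7 s: |½(-7 + -11)(3)| = 27 m
Total distance = 461/9 m

461/9 m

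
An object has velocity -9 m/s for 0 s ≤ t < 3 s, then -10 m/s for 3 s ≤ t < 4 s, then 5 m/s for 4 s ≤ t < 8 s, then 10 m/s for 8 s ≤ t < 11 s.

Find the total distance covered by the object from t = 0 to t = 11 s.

87 m

Total distance travelled is ∫|v| dt — sum the magnitudes of each area piece.
0–3 s: |-9| × 3 = 27 m
3–4 s: |-10| × 1 = 10 m
4–8 s: |5| × 4 = 20 m
8–11 s: |10| × 3 = 30 m
Total distance = 87 m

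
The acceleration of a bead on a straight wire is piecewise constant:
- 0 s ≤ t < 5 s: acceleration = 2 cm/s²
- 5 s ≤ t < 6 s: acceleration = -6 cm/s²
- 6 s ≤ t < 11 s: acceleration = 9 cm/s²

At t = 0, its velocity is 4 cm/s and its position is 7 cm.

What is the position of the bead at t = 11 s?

215.5 cm

On each constant-a segment, Δv = aΔt and Δx = v₀Δt + ½aΔt²; chain segment to segment.
0–5 s: v starts 4 cm/s; Δx = 4·5 + ½·2·5² = 45 cm; v ends 14 cm/s.
5–6 s: v starts 14 cm/s; Δx = 14·1 + ½·-6·1² = 11 cm; v ends 8 cm/s.
6–11 s: v starts 8 cm/s; Δx = 8·5 + ½·9·5² = 152.5 cm; v ends 53 cm/s.
x(11) = 7 + Σ Δx = 215.5 cm.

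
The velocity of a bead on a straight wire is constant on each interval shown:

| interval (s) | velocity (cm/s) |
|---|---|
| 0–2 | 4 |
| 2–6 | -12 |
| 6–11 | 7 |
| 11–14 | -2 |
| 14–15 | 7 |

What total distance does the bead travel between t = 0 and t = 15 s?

104 cm

Total distance travelled is ∫|v| dt — sum the magnitudes of each area piece.
0–2 s: |4| × 2 = 8 cm
2–6 s: |-12| × 4 = 48 cm
6–11 s: |7| × 5 = 35 cm
11–14 s: |-2| × 3 = 6 cm
14–15 s: |7| × 1 = 7 cm
Total distance = 104 cm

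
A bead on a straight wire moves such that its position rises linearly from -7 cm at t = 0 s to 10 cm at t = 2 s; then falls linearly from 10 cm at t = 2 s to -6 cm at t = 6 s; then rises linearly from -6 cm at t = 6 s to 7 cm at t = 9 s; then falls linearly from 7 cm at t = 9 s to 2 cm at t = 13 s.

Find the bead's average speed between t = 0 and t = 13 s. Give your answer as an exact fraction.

Average speed = (total path length)/(elapsed time); on a piecewise-linear x-t graph the path length is Σ|Δx|.
0–2 s: |Δx| = |10 − -7| = 17 cm
2–6 s: |Δx| = |-6 − 10| = 16 cm
6–9 s: |Δx| = |7 − -6| = 13 cm
9–13 s: |Δx| = |2 − 7| = 5 cm
Total path = 51 cm; average speed = 51/13 = 51/13 cm/s.

51/13 cm/s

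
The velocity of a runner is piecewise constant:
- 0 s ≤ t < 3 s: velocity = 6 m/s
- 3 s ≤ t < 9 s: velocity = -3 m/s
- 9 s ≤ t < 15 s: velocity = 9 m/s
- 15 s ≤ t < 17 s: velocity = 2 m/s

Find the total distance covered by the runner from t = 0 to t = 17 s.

Total distance travelled is ∫|v| dt — sum the magnitudes of each area piece.
0–3 s: |6| × 3 = 18 m
3–9 s: |-3| × 6 = 18 m
9–15 s: |9| × 6 = 54 m
15–17 s: |2| × 2 = 4 m
Total distance = 94 m

94 m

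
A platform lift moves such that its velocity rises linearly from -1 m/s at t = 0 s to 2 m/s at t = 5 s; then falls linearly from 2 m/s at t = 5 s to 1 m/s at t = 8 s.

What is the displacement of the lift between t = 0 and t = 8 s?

Displacement is the signed area under the v-t curve.
0–5 s: ½(-1 + 2)(5) = 2.5 m
5–8 s: ½(2 + 1)(3) = 4.5 m
Net displacement = 7 m

7 m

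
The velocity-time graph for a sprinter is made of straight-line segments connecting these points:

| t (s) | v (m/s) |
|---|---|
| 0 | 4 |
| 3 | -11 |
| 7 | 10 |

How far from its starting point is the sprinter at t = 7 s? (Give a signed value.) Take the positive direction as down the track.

-12.5 m

Net displacement equals the area under the velocity-time graph (areas below the axis count negative).
0–3 s: ½(4 + -11)(3) = -10.5 m
3–7 s: ½(-11 + 10)(4) = -2 m
Net displacement = -12.5 m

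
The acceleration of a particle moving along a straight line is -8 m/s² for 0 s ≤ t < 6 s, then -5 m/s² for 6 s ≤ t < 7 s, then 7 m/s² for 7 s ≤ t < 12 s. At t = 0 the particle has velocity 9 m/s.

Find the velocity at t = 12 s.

Δv equals the area under the a-t graph; then v = v₀ + Δv.
0–6 s: -8 × 6 = -48 m/s
6–7 s: -5 × 1 = -5 m/s
7–12 s: 7 × 5 = 35 m/s
Δv = -18 m/s, so v(12) = 9 + (-18) = -9 m/s.

-9 m/s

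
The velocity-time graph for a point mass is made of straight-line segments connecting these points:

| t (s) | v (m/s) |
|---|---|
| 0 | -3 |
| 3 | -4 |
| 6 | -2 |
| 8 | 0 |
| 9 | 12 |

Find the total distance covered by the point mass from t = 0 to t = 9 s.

27.5 m

Distance (not displacement) is the total path length: add the absolute areas under v-t.
0–3 s: |½(-3 + -4)(3)| = 10.5 m
3–6 s: |½(-4 + -2)(3)| = 9 m
6–8 s: |½(-2 + 0)(2)| = 2 m
8–9 s: |½(0 + 12)(1)| = 6 m
Total distance = 27.5 m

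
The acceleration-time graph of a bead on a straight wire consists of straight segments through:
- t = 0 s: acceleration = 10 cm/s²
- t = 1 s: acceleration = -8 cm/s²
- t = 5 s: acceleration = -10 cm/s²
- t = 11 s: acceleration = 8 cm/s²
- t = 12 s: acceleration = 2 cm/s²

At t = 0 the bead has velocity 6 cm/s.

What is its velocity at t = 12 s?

Δv equals the area under the a-t graph; then v = v₀ + Δv.
0–1 s: ½(10 + -8)(1) = 1 cm/s
1–5 s: ½(-8 + -10)(4) = -36 cm/s
5–11 s: ½(-10 + 8)(6) = -6 cm/s
11–12 s: ½(8 + 2)(1) = 5 cm/s
Δv = -36 cm/s, so v(12) = 6 + (-36) = -30 cm/s.

-30 cm/s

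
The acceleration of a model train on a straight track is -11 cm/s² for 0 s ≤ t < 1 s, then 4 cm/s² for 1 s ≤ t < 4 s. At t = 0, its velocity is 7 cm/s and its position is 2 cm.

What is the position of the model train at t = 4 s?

On each constant-a segment, Δv = aΔt and Δx = v₀Δt + ½aΔt²; chain segment to segment.
0–1 s: v starts 7 cm/s; Δx = 7·1 + ½·-11·1² = 1.5 cm; v ends -4 cm/s.
1–4 s: v starts -4 cm/s; Δx = -4·3 + ½·4·3² = 6 cm; v ends 8 cm/s.
x(4) = 2 + Σ Δx = 9.5 cm.

9.5 cm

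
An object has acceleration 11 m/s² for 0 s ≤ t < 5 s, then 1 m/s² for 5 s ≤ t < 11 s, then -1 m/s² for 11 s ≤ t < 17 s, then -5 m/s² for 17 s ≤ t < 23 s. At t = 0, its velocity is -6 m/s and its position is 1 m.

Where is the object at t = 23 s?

On each constant-a segment, Δv = aΔt and Δx = v₀Δt + ½aΔt²; chain segment to segment.
0–5 s: v starts -6 m/s; Δx = -6·5 + ½·11·5² = 107.5 m; v ends 49 m/s.
5–11 s: v starts 49 m/s; Δx = 49·6 + ½·1·6² = 312 m; v ends 55 m/s.
11–17 s: v starts 55 m/s; Δx = 55·6 + ½·-1·6² = 312 m; v ends 49 m/s.
17–23 s: v starts 49 m/s; Δx = 49·6 + ½·-5·6² = 204 m; v ends 19 m/s.
x(23) = 1 + Σ Δx = 936.5 m.

936.5 m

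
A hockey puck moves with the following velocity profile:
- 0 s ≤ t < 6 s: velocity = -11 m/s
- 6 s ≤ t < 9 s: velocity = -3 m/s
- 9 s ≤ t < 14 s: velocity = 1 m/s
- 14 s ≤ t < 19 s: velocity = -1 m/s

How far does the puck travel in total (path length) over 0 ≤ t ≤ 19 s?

Distance (not displacement) is the total path length: add the absolute areas under v-t.
0–6 s: |-11| × 6 = 66 m
6–9 s: |-3| × 3 = 9 m
9–14 s: |1| × 5 = 5 m
14–19 s: |-1| × 5 = 5 m
Total distance = 85 m

85 m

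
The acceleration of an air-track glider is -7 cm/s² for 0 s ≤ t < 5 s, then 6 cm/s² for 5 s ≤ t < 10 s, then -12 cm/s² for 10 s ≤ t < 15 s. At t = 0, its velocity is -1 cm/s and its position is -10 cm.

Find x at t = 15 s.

On each constant-a segment, Δv = aΔt and Δx = v₀Δt + ½aΔt²; chain segment to segment.
0–5 s: v starts -1 cm/s; Δx = -1·5 + ½·-7·5² = -92.5 cm; v ends -36 cm/s.
5–10 s: v starts -36 cm/s; Δx = -36·5 + ½·6·5² = -105 cm; v ends -6 cm/s.
10–15 s: v starts -6 cm/s; Δx = -6·5 + ½·-12·5² = -180 cm; v ends -66 cm/s.
x(15) = -10 + Σ Δx = -387.5 cm.

-387.5 cm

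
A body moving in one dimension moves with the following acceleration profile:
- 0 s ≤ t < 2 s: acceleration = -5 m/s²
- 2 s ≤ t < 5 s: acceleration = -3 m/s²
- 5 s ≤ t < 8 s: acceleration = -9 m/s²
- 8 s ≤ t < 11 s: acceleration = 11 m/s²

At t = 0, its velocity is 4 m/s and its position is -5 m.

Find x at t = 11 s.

On each constant-a segment, Δv = aΔt and Δx = v₀Δt + ½aΔt²; chain segment to segment.
0–2 s: v starts 4 m/s; Δx = 4·2 + ½·-5·2² = -2 m; v ends -6 m/s.
2–5 s: v starts -6 m/s; Δx = -6·3 + ½·-3·3² = -31.5 m; v ends -15 m/s.
5–8 s: v starts -15 m/s; Δx = -15·3 + ½·-9·3² = -85.5 m; v ends -42 m/s.
8–11 s: v starts -42 m/s; Δx = -42·3 + ½·11·3² = -76.5 m; v ends -9 m/s.
x(11) = -5 + Σ Δx = -200.5 m.

-200.5 m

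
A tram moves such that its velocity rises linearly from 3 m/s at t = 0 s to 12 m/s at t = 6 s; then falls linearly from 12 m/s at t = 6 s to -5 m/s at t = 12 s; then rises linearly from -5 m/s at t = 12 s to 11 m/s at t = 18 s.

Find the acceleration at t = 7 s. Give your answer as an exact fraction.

Acceleration is the slope of the v-t graph on 6–12 s: (-5 − 12)/(12 − 6) = -17/6 m/s².

-17/6 m/s²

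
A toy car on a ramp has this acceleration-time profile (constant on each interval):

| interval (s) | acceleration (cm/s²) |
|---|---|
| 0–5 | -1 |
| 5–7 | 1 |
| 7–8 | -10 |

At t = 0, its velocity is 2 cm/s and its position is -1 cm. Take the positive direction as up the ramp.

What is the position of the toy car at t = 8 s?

-13.5 cm

On each constant-a segment, Δv = aΔt and Δx = v₀Δt + ½aΔt²; chain segment to segment.
0–5 s: v starts 2 cm/s; Δx = 2·5 + ½·-1·5² = -2.5 cm; v ends -3 cm/s.
5–7 s: v starts -3 cm/s; Δx = -3·2 + ½·1·2² = -4 cm; v ends -1 cm/s.
7–8 s: v starts -1 cm/s; Δx = -1·1 + ½·-10·1² = -6 cm; v ends -11 cm/s.
x(8) = -1 + Σ Δx = -13.5 cm.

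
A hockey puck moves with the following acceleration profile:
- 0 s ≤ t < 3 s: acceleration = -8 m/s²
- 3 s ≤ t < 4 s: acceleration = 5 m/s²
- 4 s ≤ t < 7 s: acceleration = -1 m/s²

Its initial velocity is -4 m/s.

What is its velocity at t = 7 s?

-26 m/s

Δv equals the area under the a-t graph; then v = v₀ + Δv.
0–3 s: -8 × 3 = -24 m/s
3–4 s: 5 × 1 = 5 m/s
4–7 s: -1 × 3 = -3 m/s
Δv = -22 m/s, so v(7) = -4 + (-22) = -26 m/s.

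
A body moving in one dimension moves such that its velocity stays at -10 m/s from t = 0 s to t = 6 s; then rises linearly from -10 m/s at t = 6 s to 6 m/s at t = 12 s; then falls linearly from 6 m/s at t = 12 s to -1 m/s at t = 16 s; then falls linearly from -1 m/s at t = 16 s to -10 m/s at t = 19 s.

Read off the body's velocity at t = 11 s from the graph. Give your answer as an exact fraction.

10/3 m/s

On 6–12 s the graph is linear from -10 to 6 m/s: v(11) = -10 + (6 − -10)·(11 − 6)/(12 − 6) = 10/3 m/s.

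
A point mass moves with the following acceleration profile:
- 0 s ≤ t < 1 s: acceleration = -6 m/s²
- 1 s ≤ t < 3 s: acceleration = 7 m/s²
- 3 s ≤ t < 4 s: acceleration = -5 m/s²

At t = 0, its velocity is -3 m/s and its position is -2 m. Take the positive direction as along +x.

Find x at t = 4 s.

On each constant-a segment, Δv = aΔt and Δx = v₀Δt + ½aΔt²; chain segment to segment.
0–1 s: v starts -3 m/s; Δx = -3·1 + ½·-6·1² = -6 m; v ends -9 m/s.
1–3 s: v starts -9 m/s; Δx = -9·2 + ½·7·2² = -4 m; v ends 5 m/s.
3–4 s: v starts 5 m/s; Δx = 5·1 + ½·-5·1² = 2.5 m; v ends 0 m/s.
x(4) = -2 + Σ Δx = -9.5 m.

-9.5 m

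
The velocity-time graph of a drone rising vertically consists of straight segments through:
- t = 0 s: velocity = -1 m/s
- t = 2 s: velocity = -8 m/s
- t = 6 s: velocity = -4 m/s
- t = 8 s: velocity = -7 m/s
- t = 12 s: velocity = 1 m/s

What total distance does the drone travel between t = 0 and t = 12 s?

Total distance travelled is ∫|v| dt — sum the magnitudes of each area piece.
0–2 s: |½(-1 + -8)(2)| = 9 m
2–6 s: |½(-8 + -4)(4)| = 24 m
6–8 s: |½(-4 + -7)(2)| = 11 m
8–12 s: v = 0 at t = 11.5 s; triangle areas 12.25 + 0.25 = 12.5 m
Total distance = 56.5 m

56.5 m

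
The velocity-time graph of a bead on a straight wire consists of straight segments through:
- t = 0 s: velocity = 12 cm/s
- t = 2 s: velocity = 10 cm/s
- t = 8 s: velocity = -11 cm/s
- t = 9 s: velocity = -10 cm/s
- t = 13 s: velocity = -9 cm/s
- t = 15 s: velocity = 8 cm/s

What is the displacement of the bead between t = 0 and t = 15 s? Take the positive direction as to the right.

Displacement is the signed area under the v-t curve.
0–2 s: ½(12 + 10)(2) = 22 cm
2–8 s: ½(10 + -11)(6) = -3 cm
8–9 s: ½(-11 + -10)(1) = -10.5 cm
9–13 s: ½(-10 + -9)(4) = -38 cm
13–15 s: ½(-9 + 8)(2) = -1 cm
Net displacement = -30.5 cm

-30.5 cm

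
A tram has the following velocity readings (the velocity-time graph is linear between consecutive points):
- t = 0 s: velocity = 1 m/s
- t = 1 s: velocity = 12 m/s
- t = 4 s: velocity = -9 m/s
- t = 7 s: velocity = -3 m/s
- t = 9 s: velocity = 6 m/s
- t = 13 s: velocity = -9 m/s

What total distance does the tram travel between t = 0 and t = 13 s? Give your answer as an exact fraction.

Distance (not displacement) is the total path length: add the absolute areas under v-t.
0–1 s: |½(1 + 12)(1)| = 6.5 m
1–4 s: v = 0 at t = 19/7 s; triangle areas 72/7 + 81/14 = 225/14 m
4–7 s: |½(-9 + -3)(3)| = 18 m
7–9 s: v = 0 at t = 23/3 s; triangle areas 1 + 4 = 5 m
9–13 s: v = 0 at t = 10.6 s; triangle areas 4.8 + 10.8 = 15.6 m
Total distance = 2141/35 m

2141/35 m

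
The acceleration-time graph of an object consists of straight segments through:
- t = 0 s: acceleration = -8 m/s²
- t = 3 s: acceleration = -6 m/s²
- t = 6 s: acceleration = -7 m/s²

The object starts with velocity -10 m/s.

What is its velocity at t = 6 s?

-50.5 m/s

Δv equals the area under the a-t graph; then v = v₀ + Δv.
0–3 s: ½(-8 + -6)(3) = -21 m/s
3–6 s: ½(-6 + -7)(3) = -19.5 m/s
Δv = -40.5 m/s, so v(6) = -10 + (-40.5) = -50.5 m/s.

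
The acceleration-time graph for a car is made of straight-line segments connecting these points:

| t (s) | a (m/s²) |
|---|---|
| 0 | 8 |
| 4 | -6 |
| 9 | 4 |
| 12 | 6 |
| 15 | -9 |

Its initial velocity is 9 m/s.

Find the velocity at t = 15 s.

Δv equals the area under the a-t graph; then v = v₀ + Δv.
0–4 s: ½(8 + -6)(4) = 4 m/s
4–9 s: ½(-6 + 4)(5) = -5 m/s
9–12 s: ½(4 + 6)(3) = 15 m/s
12–15 s: ½(6 + -9)(3) = -4.5 m/s
Δv = 9.5 m/s, so v(15) = 9 + (9.5) = 18.5 m/s.

18.5 m/s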